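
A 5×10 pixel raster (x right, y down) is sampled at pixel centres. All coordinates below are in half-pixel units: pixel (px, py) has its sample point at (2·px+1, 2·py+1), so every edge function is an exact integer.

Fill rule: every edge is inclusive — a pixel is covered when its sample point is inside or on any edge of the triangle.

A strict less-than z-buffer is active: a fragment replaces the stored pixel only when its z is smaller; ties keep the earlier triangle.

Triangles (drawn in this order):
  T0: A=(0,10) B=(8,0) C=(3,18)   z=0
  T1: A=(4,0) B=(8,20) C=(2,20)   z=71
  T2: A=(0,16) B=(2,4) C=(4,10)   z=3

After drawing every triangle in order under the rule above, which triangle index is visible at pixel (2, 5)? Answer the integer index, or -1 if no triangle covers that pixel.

T0:
  2·area = 94
  edge (0, 10)→(8, 0): d=(8,-10) inclusive
  edge (8, 0)→(3, 18): d=(-5,18) inclusive
  edge (3, 18)→(0, 10): d=(-3,-8) inclusive
    (3,1)@(7, 3): e=[14,3,77] → █
    (4,1)@(9, 3): e=[34,-33,93] → ·
    (2,2)@(5, 5): e=[10,29,55] → █
    (3,2)@(7, 5): e=[30,-7,71] → ·
    (1,3)@(3, 7): e=[6,55,33] → █
    (3,3)@(7, 7): e=[46,-17,65] → ·
    (0,4)@(1, 9): e=[2,81,11] → █
    (3,4)@(7, 9): e=[62,-27,59] → ·
    (0,5)@(1, 11): e=[18,71,5] → █
    (2,5)@(5, 11): e=[58,-1,37] → ·
    (0,6)@(1, 13): e=[34,61,-1] → ·
    (1,6)@(3, 13): e=[54,25,15] → █
  covered (12 px):
    · · · · ·
    · · · █ ·
    · · █ · ·
    · █ █ · ·
    █ █ █ · ·
    █ █ · · ·
    · █ · · ·
    · █ · · ·
    · █ · · ·
    · · · · ·
T1:
  2·area = 120
  edge (4, 0)→(8, 20): d=(4,20) inclusive
  edge (8, 20)→(2, 20): d=(-6,0) inclusive
  edge (2, 20)→(4, 0): d=(2,-20) inclusive
    (2,2)@(5, 5): e=[0,90,30] → █  [on edge]
    (3,2)@(7, 5): e=[-40,90,70] → ·
    (2,3)@(5, 7): e=[8,78,34] → █
    (3,3)@(7, 7): e=[-32,78,74] → ·
    (2,4)@(5, 9): e=[16,66,38] → █
    (3,4)@(7, 9): e=[-24,66,78] → ·
    (1,5)@(3, 11): e=[64,54,2] → █
    (3,5)@(7, 11): e=[-16,54,82] → ·
    (1,6)@(3, 13): e=[72,42,6] → █
    (3,6)@(7, 13): e=[-8,42,86] → ·
    (1,7)@(3, 15): e=[80,30,10] → █
    (3,7)@(7, 15): e=[0,30,90] → █  [on edge]
  covered (16 px):
    · · · · ·
    · · · · ·
    · · █ · ·
    · · █ · ·
    · · █ · ·
    · █ █ · ·
    · █ █ · ·
    · █ █ █ ·
    · █ █ █ ·
    · █ █ █ ·
T2:
  2·area = 36
  edge (0, 16)→(2, 4): d=(2,-12) inclusive
  edge (2, 4)→(4, 10): d=(2,6) inclusive
  edge (4, 10)→(0, 16): d=(-4,6) inclusive
    (0,0)@(1, 1): e=[-18,0,54] → ·  [on edge]
    (1,3)@(3, 7): e=[18,0,18] → █  [on edge]
    (2,3)@(5, 7): e=[42,-12,6] → ·
    (1,4)@(3, 9): e=[22,4,10] → █
    (2,4)@(5, 9): e=[46,-8,-2] → ·
    (0,5)@(1, 11): e=[2,20,14] → █
    (2,5)@(5, 11): e=[50,-4,-10] → ·
    (0,6)@(1, 13): e=[6,24,6] → █
    (1,6)@(3, 13): e=[30,12,-6] → ·
    (2,6)@(5, 13): e=[54,0,-18] → ·  [on edge]
    (0,7)@(1, 15): e=[10,28,-2] → ·
    (3,9)@(7, 19): e=[90,0,-54] → ·  [on edge]
  covered (5 px):
    · · · · ·
    · · · · ·
    · · · · ·
    · █ · · ·
    · █ · · ·
    █ █ · · ·
    █ · · · ·
    · · · · ·
    · · · · ·
    · · · · ·

Z-buffer (winner per pixel, '.' = empty):
  . . . . .
  . . . 0 .
  . . 0 . .
  . 0 0 . .
  0 0 0 . .
  0 0 1 . .
  2 0 1 . .
  . 0 1 1 .
  . 0 1 1 .
  . 1 1 1 .

Answer: 1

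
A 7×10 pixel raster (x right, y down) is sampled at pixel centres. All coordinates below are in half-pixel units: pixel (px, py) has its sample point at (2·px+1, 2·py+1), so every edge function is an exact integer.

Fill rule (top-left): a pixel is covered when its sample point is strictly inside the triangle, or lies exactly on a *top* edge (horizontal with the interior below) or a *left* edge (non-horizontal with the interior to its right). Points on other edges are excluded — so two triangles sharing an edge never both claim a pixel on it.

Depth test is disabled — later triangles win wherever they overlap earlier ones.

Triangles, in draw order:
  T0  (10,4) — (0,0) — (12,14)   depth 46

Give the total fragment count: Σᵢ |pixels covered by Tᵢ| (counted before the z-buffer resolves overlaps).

T0:
  2·area = 92  (B↔C swapped to make it positive)
  edge (10, 4)→(12, 14): d=(2,10) right/bottom  bias=-1
  edge (12, 14)→(0, 0): d=(-12,-14) top-left  bias=+0
  edge (0, 0)→(10, 4): d=(10,4) right/bottom  bias=-1
    (0,0)@(1, 1): e=[84,2,6] → X
    (1,0)@(3, 1): e=[64,30,-2] → .
    (0,1)@(1, 3): e=[88,-22,26] → .
    (1,1)@(3, 3): e=[68,6,18] → X
    (2,1)@(5, 3): e=[48,34,10] → X
    (3,1)@(7, 3): e=[28,62,2] → X
    (4,1)@(9, 3): e=[8,90,-6] → .
    (1,2)@(3, 5): e=[72,-18,38] → .
    (2,2)@(5, 5): e=[52,10,30] → X
    (4,2)@(9, 5): e=[12,66,14] → X
    (5,2)@(11, 5): e=[-8,94,6] → .
    (2,3)@(5, 7): e=[56,-14,50] → .
    (5,4)@(11, 9): e=[0,46,46] → .  [on edge]
    (6,9)@(13, 19): e=[0,-46,138] → .  [on edge]
  covered (11 px):
    X . . . . . .
    . X X X . . .
    . . X X X . .
    . . . X X . .
    . . . . X . .
    . . . . . X .
    . . . . . . .
    . . . . . . .
    . . . . . . .
    . . . . . . .

Result: 11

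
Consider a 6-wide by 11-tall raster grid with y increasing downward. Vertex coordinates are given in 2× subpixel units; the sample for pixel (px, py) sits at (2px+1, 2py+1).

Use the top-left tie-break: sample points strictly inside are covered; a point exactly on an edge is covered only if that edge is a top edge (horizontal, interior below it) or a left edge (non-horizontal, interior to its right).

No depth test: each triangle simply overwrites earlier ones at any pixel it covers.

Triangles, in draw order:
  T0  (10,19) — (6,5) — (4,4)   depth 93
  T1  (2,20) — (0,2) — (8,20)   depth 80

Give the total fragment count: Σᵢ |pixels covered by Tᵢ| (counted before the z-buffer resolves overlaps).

T0:
  2·area = 24  (B↔C swapped to make it positive)
  edge (10, 19)→(4, 4): d=(-6,-15) top-left  bias=+0
  edge (4, 4)→(6, 5): d=(2,1) right/bottom  bias=-1
  edge (6, 5)→(10, 19): d=(4,14) right/bottom  bias=-1
    (2,2)@(5, 5): e=[9,1,14] → X
    (3,2)@(7, 5): e=[39,-1,-14] → .
    (2,3)@(5, 7): e=[-3,5,22] → .
    (3,4)@(7, 9): e=[15,7,2] → X
    (4,4)@(9, 9): e=[45,5,-26] → .
    (3,5)@(7, 11): e=[3,11,10] → X
    (4,5)@(9, 11): e=[33,9,-18] → .
    (3,6)@(7, 13): e=[-9,15,18] → .
  covered (3 px):
    . . . . . .
    . . . . . .
    . . X . . .
    . . . . . .
    . . . X . .
    . . . X . .
    . . . . . .
    . . . . . .
    . . . . . .
    . . . . . .
    . . . . . .
T1:
  2·area = 108
  edge (2, 20)→(0, 2): d=(-2,-18) top-left  bias=+0
  edge (0, 2)→(8, 20): d=(8,18) right/bottom  bias=-1
  edge (8, 20)→(2, 20): d=(-6,0) right/bottom  bias=-1
    (0,2)@(1, 5): e=[12,6,90] → X
    (1,2)@(3, 5): e=[48,-30,90] → .
    (0,3)@(1, 7): e=[8,22,78] → X
    (1,3)@(3, 7): e=[44,-14,78] → .
    (0,4)@(1, 9): e=[4,38,66] → X
    (1,4)@(3, 9): e=[40,2,66] → X
    (2,4)@(5, 9): e=[76,-34,66] → .
    (0,5)@(1, 11): e=[0,54,54] → X  [on edge]
    (2,5)@(5, 11): e=[72,-18,54] → .
    (0,6)@(1, 13): e=[-4,70,42] → .
    (1,6)@(3, 13): e=[32,34,42] → X
    (2,6)@(5, 13): e=[68,-2,42] → .
  covered (14 px):
    . . . . . .
    . . . . . .
    X . . . . .
    X . . . . .
    X X . . . .
    X X . . . .
    . X . . . .
    . X X . . .
    . X X . . .
    . X X X . .
    . . . . . .

Result: 17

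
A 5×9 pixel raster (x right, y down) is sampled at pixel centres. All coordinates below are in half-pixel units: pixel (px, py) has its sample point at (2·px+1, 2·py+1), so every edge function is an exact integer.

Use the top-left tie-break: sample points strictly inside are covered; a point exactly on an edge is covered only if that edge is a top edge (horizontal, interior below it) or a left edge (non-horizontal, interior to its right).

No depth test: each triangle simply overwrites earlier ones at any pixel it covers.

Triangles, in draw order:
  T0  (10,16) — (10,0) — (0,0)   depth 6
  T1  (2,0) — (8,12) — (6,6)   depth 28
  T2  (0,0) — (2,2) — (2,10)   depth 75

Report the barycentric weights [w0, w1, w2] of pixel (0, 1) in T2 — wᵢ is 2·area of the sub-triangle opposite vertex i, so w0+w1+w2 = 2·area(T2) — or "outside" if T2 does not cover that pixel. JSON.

T0:
  2·area = 160  (B↔C swapped to make it positive)
  edge (10, 16)→(0, 0): d=(-10,-16) top-left  bias=+0
  edge (0, 0)→(10, 0): d=(10,0) top-left  bias=+0
  edge (10, 0)→(10, 16): d=(0,16) right/bottom  bias=-1
    (0,0)@(1, 1): e=[6,10,144] → X
    (1,0)@(3, 1): e=[38,10,112] → X
    (2,0)@(5, 1): e=[70,10,80] → X
    (3,0)@(7, 1): e=[102,10,48] → X
    (4,0)@(9, 1): e=[134,10,16] → X
    (0,1)@(1, 3): e=[-14,30,144] → .
    (1,1)@(3, 3): e=[18,30,112] → X
    (1,2)@(3, 5): e=[-2,50,112] → .
    (2,2)@(5, 5): e=[30,50,80] → X
    (2,3)@(5, 7): e=[10,70,80] → X
    (2,4)@(5, 9): e=[-10,90,80] → .
    (3,4)@(7, 9): e=[22,90,48] → X
  covered (20 px):
    X X X X X
    . X X X X
    . . X X X
    . . X X X
    . . . X X
    . . . X X
    . . . . X
    . . . . .
    . . . . .
T1:
  2·area = 12  (B↔C swapped to make it positive)
  edge (2, 0)→(6, 6): d=(4,6) right/bottom  bias=-1
  edge (6, 6)→(8, 12): d=(2,6) right/bottom  bias=-1
  edge (8, 12)→(2, 0): d=(-6,-12) top-left  bias=+0
    (2,1)@(5, 3): e=[-6,0,18] → .  [on edge]
    (2,2)@(5, 5): e=[2,4,6] → X
    (3,2)@(7, 5): e=[-10,-8,30] → .
    (2,3)@(5, 7): e=[10,8,-6] → .
    (3,4)@(7, 9): e=[6,0,6] → .  [on edge]
    (4,7)@(9, 15): e=[18,0,-6] → .  [on edge]
  covered (1 px):
    . . . . .
    . . . . .
    . . X . .
    . . . . .
    . . . . .
    . . . . .
    . . . . .
    . . . . .
    . . . . .
T2:
  2·area = 16
  edge (0, 0)→(2, 2): d=(2,2) right/bottom  bias=-1
  edge (2, 2)→(2, 10): d=(0,8) right/bottom  bias=-1
  edge (2, 10)→(0, 0): d=(-2,-10) top-left  bias=+0
    (0,0)@(1, 1): e=[0,8,8] → .  [on edge]
    (0,1)@(1, 3): e=[4,8,4] → X
    (1,1)@(3, 3): e=[0,-8,24] → .  [on edge]
    (0,2)@(1, 5): e=[8,8,0] → X  [on edge]
    (1,2)@(3, 5): e=[4,-8,20] → .
    (2,2)@(5, 5): e=[0,-24,40] → .  [on edge]
    (0,3)@(1, 7): e=[12,8,-4] → .
    (3,3)@(7, 7): e=[0,-40,56] → .  [on edge]
    (4,4)@(9, 9): e=[0,-56,72] → .  [on edge]
    (1,7)@(3, 15): e=[24,-8,0] → .  [on edge]
  covered (2 px):
    . . . . .
    X . . . .
    X . . . .
    . . . . .
    . . . . .
    . . . . .
    . . . . .
    . . . . .
    . . . . .

Answer: [8,4,4]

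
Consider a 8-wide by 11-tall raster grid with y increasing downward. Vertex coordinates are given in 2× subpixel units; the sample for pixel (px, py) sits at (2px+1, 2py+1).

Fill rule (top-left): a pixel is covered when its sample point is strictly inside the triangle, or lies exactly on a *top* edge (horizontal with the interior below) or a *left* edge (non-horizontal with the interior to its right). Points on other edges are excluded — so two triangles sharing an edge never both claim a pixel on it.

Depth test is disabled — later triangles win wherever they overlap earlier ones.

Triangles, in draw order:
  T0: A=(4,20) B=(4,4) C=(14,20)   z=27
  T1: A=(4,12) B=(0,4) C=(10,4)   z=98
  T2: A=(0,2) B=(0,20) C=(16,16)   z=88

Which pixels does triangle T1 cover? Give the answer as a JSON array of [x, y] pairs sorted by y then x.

T0:
  2·area = 160
  edge (4, 20)→(4, 4): d=(0,-16) top-left  bias=+0
  edge (4, 4)→(14, 20): d=(10,16) right/bottom  bias=-1
  edge (14, 20)→(4, 20): d=(-10,0) right/bottom  bias=-1
    (2,3)@(5, 7): e=[16,14,130] → █
    (3,3)@(7, 7): e=[48,-18,130] → ·
    (2,4)@(5, 9): e=[16,34,110] → █
    (3,4)@(7, 9): e=[48,2,110] → █
    (4,4)@(9, 9): e=[80,-30,110] → ·
    (2,5)@(5, 11): e=[16,54,90] → █
    (4,5)@(9, 11): e=[80,-10,90] → ·
    (2,6)@(5, 13): e=[16,74,70] → █
    (4,6)@(9, 13): e=[80,10,70] → █
    (5,6)@(11, 13): e=[112,-22,70] → ·
    (2,7)@(5, 15): e=[16,94,50] → █
    (5,7)@(11, 15): e=[112,-2,50] → ·
  covered (20 px):
    · · · · · · · ·
    · · · · · · · ·
    · · · · · · · ·
    · · █ · · · · ·
    · · █ █ · · · ·
    · · █ █ · · · ·
    · · █ █ █ · · ·
    · · █ █ █ · · ·
    · · █ █ █ █ · ·
    · · █ █ █ █ █ ·
    · · · · · · · ·
T1:
  2·area = 80
  edge (4, 12)→(0, 4): d=(-4,-8) top-left  bias=+0
  edge (0, 4)→(10, 4): d=(10,0) top-left  bias=+0
  edge (10, 4)→(4, 12): d=(-6,8) right/bottom  bias=-1
    (0,2)@(1, 5): e=[4,10,66] → █
    (1,2)@(3, 5): e=[20,10,50] → █
    (2,2)@(5, 5): e=[36,10,34] → █
    (3,2)@(7, 5): e=[52,10,18] → █
    (4,2)@(9, 5): e=[68,10,2] → █
    (5,2)@(11, 5): e=[84,10,-14] → ·
    (0,3)@(1, 7): e=[-4,30,54] → ·
    (1,3)@(3, 7): e=[12,30,38] → █
    (4,3)@(9, 7): e=[60,30,-10] → ·
    (1,4)@(3, 9): e=[4,50,26] → █
    (3,4)@(7, 9): e=[36,50,-6] → ·
    (1,5)@(3, 11): e=[-4,70,14] → ·
  covered (10 px):
    · · · · · · · ·
    · · · · · · · ·
    █ █ █ █ █ · · ·
    · █ █ █ · · · ·
    · █ █ · · · · ·
    · · · · · · · ·
    · · · · · · · ·
    · · · · · · · ·
    · · · · · · · ·
    · · · · · · · ·
    · · · · · · · ·
T2:
  2·area = 288  (B↔C swapped to make it positive)
  edge (0, 2)→(16, 16): d=(16,14) right/bottom  bias=-1
  edge (16, 16)→(0, 20): d=(-16,4) right/bottom  bias=-1
  edge (0, 20)→(0, 2): d=(0,-18) top-left  bias=+0
    (0,1)@(1, 3): e=[2,268,18] → █
    (1,1)@(3, 3): e=[-26,260,54] → ·
    (0,2)@(1, 5): e=[34,236,18] → █
    (1,2)@(3, 5): e=[6,228,54] → █
    (2,2)@(5, 5): e=[-22,220,90] → ·
    (0,3)@(1, 7): e=[66,204,18] → █
    (2,3)@(5, 7): e=[10,188,90] → █
    (3,3)@(7, 7): e=[-18,180,126] → ·
    (0,4)@(1, 9): e=[98,172,18] → █
    (3,4)@(7, 9): e=[14,148,126] → █
    (4,4)@(9, 9): e=[-14,140,162] → ·
    (0,5)@(1, 11): e=[130,140,18] → █
  covered (36 px):
    · · · · · · · ·
    █ · · · · · · ·
    █ █ · · · · · ·
    █ █ █ · · · · ·
    █ █ █ █ · · · ·
    █ █ █ █ █ · · ·
    █ █ █ █ █ █ · ·
    █ █ █ █ █ █ █ ·
    █ █ █ █ █ █ · ·
    █ █ · · · · · ·
    · · · · · · · ·

Result: [[0,2],[1,2],[2,2],[3,2],[4,2],[1,3],[2,3],[3,3],[1,4],[2,4]]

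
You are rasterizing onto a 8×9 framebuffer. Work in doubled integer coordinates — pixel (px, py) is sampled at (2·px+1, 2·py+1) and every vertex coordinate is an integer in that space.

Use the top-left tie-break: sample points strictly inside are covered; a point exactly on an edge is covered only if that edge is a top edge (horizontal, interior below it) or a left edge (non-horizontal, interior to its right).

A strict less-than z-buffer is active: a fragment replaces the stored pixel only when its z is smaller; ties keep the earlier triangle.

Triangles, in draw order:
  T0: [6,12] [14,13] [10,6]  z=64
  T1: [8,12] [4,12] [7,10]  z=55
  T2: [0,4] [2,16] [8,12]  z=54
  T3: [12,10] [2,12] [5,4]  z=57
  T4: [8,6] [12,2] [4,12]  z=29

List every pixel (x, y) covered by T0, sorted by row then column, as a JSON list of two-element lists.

T0:
  2·area = 52  (B↔C swapped to make it positive)
  edge (6, 12)→(10, 6): d=(4,-6) top-left  bias=+0
  edge (10, 6)→(14, 13): d=(4,7) right/bottom  bias=-1
  edge (14, 13)→(6, 12): d=(-8,-1) top-left  bias=+0
    (4,4)@(9, 9): e=[6,19,27] → X
    (5,4)@(11, 9): e=[18,5,29] → X
    (6,4)@(13, 9): e=[30,-9,31] → .
    (3,5)@(7, 11): e=[2,41,9] → X
    (6,5)@(13, 11): e=[38,-1,15] → .
    (3,6)@(7, 13): e=[10,49,-7] → .
    (4,6)@(9, 13): e=[22,35,-5] → .
    (5,6)@(11, 13): e=[34,21,-3] → .
  covered (5 px):
    . . . . . . . .
    . . . . . . . .
    . . . . . . . .
    . . . . . . . .
    . . . . X X . .
    . . . X X X . .
    . . . . . . . .
    . . . . . . . .
    . . . . . . . .
T1:
  2·area = 8
  edge (8, 12)→(4, 12): d=(-4,0) right/bottom  bias=-1
  edge (4, 12)→(7, 10): d=(3,-2) top-left  bias=+0
  edge (7, 10)→(8, 12): d=(1,2) right/bottom  bias=-1
    (3,5)@(7, 11): e=[4,3,1] → X
    (4,5)@(9, 11): e=[4,7,-3] → .
    (3,6)@(7, 13): e=[-4,9,3] → .
  covered (1 px):
    . . . . . . . .
    . . . . . . . .
    . . . . . . . .
    . . . . . . . .
    . . . . . . . .
    . . . X . . . .
    . . . . . . . .
    . . . . . . . .
    . . . . . . . .
T2:
  2·area = 80  (B↔C swapped to make it positive)
  edge (0, 4)→(8, 12): d=(8,8) right/bottom  bias=-1
  edge (8, 12)→(2, 16): d=(-6,4) right/bottom  bias=-1
  edge (2, 16)→(0, 4): d=(-2,-12) top-left  bias=+0
    (0,2)@(1, 5): e=[0,70,10] → .  [on edge]
    (0,3)@(1, 7): e=[16,58,6] → X
    (1,3)@(3, 7): e=[0,50,30] → .  [on edge]
    (0,4)@(1, 9): e=[32,46,2] → X
    (1,4)@(3, 9): e=[16,38,26] → X
    (2,4)@(5, 9): e=[0,30,50] → .  [on edge]
    (0,5)@(1, 11): e=[48,34,-2] → .
    (1,5)@(3, 11): e=[32,26,22] → X
    (2,5)@(5, 11): e=[16,18,46] → X
    (3,5)@(7, 11): e=[0,10,70] → .  [on edge]
    (1,6)@(3, 13): e=[48,14,18] → X
    (3,6)@(7, 13): e=[16,-2,66] → .
    (4,6)@(9, 13): e=[0,-10,90] → .  [on edge]
    (5,7)@(11, 15): e=[0,-30,110] → .  [on edge]
    (6,8)@(13, 17): e=[0,-50,130] → .  [on edge]
  covered (8 px):
    . . . . . . . .
    . . . . . . . .
    . . . . . . . .
    X . . . . . . .
    X X . . . . . .
    . X X . . . . .
    . X X . . . . .
    . X . . . . . .
    . . . . . . . .
T3:
  2·area = 74
  edge (12, 10)→(2, 12): d=(-10,2) right/bottom  bias=-1
  edge (2, 12)→(5, 4): d=(3,-8) top-left  bias=+0
  edge (5, 4)→(12, 10): d=(7,6) right/bottom  bias=-1
    (2,2)@(5, 5): e=[64,3,7] → X
    (3,2)@(7, 5): e=[60,19,-5] → .
    (2,3)@(5, 7): e=[44,9,21] → X
    (3,3)@(7, 7): e=[40,25,9] → X
    (4,3)@(9, 7): e=[36,41,-3] → .
    (2,4)@(5, 9): e=[24,15,35] → X
    (4,4)@(9, 9): e=[16,47,11] → X
    (5,4)@(11, 9): e=[12,63,-1] → .
    (1,5)@(3, 11): e=[8,5,61] → X
    (3,5)@(7, 11): e=[0,37,37] → .  [on edge]
    (4,5)@(9, 11): e=[-4,53,25] → .
    (1,6)@(3, 13): e=[-12,11,75] → .
  covered (8 px):
    . . . . . . . .
    . . . . . . . .
    . . X . . . . .
    . . X X . . . .
    . . X X X . . .
    . X X . . . . .
    . . . . . . . .
    . . . . . . . .
    . . . . . . . .
T4:
  2·area = 8
  edge (8, 6)→(12, 2): d=(4,-4) top-left  bias=+0
  edge (12, 2)→(4, 12): d=(-8,10) right/bottom  bias=-1
  edge (4, 12)→(8, 6): d=(4,-6) top-left  bias=+0
    (6,0)@(13, 1): e=[0,-2,10] → .  [on edge]
    (5,1)@(11, 3): e=[0,2,6] → X  [on edge]
    (6,1)@(13, 3): e=[8,-18,18] → .
    (4,2)@(9, 5): e=[0,6,2] → X  [on edge]
    (5,2)@(11, 5): e=[8,-14,14] → .
    (3,3)@(7, 7): e=[0,10,-2] → .  [on edge]
    (4,3)@(9, 7): e=[8,-10,10] → .
    (2,4)@(5, 9): e=[0,14,-6] → .  [on edge]
    (1,5)@(3, 11): e=[0,18,-10] → .  [on edge]
    (0,6)@(1, 13): e=[0,22,-14] → .  [on edge]
  covered (2 px):
    . . . . . . . .
    . . . . . X . .
    . . . . X . . .
    . . . . . . . .
    . . . . . . . .
    . . . . . . . .
    . . . . . . . .
    . . . . . . . .
    . . . . . . . .

Answer: [[4,4],[5,4],[3,5],[4,5],[5,5]]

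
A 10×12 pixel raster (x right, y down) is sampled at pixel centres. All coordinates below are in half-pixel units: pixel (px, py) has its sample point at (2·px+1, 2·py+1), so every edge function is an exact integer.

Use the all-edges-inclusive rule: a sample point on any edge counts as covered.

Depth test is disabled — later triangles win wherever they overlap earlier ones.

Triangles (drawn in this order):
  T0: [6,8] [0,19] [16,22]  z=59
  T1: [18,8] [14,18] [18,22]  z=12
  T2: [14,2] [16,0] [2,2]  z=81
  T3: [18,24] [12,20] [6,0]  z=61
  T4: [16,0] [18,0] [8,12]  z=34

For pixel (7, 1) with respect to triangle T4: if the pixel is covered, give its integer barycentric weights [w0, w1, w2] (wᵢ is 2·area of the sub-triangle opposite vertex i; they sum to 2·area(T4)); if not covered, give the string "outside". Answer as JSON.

T0:
  2·area = 194  (B↔C swapped to make it positive)
  edge (6, 8)→(16, 22): d=(10,14) inclusive
  edge (16, 22)→(0, 19): d=(-16,-3) inclusive
  edge (0, 19)→(6, 8): d=(6,-11) inclusive
    (0,0)@(1, 1): e=[0,291,-97] → .  [on edge]
    (2,5)@(5, 11): e=[44,143,7] → X
    (3,5)@(7, 11): e=[16,149,29] → X
    (4,5)@(9, 11): e=[-12,155,51] → .
    (2,6)@(5, 13): e=[64,111,19] → X
    (4,6)@(9, 13): e=[8,123,63] → X
    (5,6)@(11, 13): e=[-20,129,85] → .
    (1,7)@(3, 15): e=[112,73,9] → X
    (5,7)@(11, 15): e=[0,97,97] → X  [on edge]
    (6,7)@(13, 15): e=[-28,103,119] → .
    (1,8)@(3, 17): e=[132,41,21] → X
    (6,8)@(13, 17): e=[-8,71,131] → .
  covered (25 px):
    . . . . . . . . . .
    . . . . . . . . . .
    . . . . . . . . . .
    . . . . . . . . . .
    . . . . . . . . . .
    . . X X . . . . . .
    . . X X X . . . . .
    . X X X X X . . . .
    . X X X X X . . . .
    X X X X X X X . . .
    . . . . . X X X . .
    . . . . . . . . . .
T1:
  2·area = 56  (B↔C swapped to make it positive)
  edge (18, 8)→(18, 22): d=(0,14) inclusive
  edge (18, 22)→(14, 18): d=(-4,-4) inclusive
  edge (14, 18)→(18, 8): d=(4,-10) inclusive
    (0,2)@(1, 5): e=[238,0,-182] → .  [on edge]
    (1,3)@(3, 7): e=[210,0,-154] → .  [on edge]
    (2,4)@(5, 9): e=[182,0,-126] → .  [on edge]
    (3,5)@(7, 11): e=[154,0,-98] → .  [on edge]
    (8,5)@(17, 11): e=[14,40,2] → X
    (9,5)@(19, 11): e=[-14,48,22] → .
    (4,6)@(9, 13): e=[126,0,-70] → .  [on edge]
    (8,6)@(17, 13): e=[14,32,10] → X
    (9,6)@(19, 13): e=[-14,40,30] → .
    (5,7)@(11, 15): e=[98,0,-42] → .  [on edge]
    (8,7)@(17, 15): e=[14,24,18] → X
    (9,7)@(19, 15): e=[-14,32,38] → .
    (6,8)@(13, 17): e=[70,0,-14] → .  [on edge]
    (7,9)@(15, 19): e=[42,0,14] → X  [on edge]
    (8,10)@(17, 21): e=[14,0,42] → X  [on edge]
    (9,11)@(19, 23): e=[-14,0,70] → .  [on edge]
  covered (8 px):
    . . . . . . . . . .
    . . . . . . . . . .
    . . . . . . . . . .
    . . . . . . . . . .
    . . . . . . . . . .
    . . . . . . . . X .
    . . . . . . . . X .
    . . . . . . . . X .
    . . . . . . . X X .
    . . . . . . . X X .
    . . . . . . . . X .
    . . . . . . . . . .
T2:
  2·area = 24  (B↔C swapped to make it positive)
  edge (14, 2)→(2, 2): d=(-12,0) inclusive
  edge (2, 2)→(16, 0): d=(14,-2) inclusive
  edge (16, 0)→(14, 2): d=(-2,2) inclusive
    (4,0)@(9, 1): e=[12,0,12] → X  [on edge]
    (5,0)@(11, 1): e=[12,4,8] → X
    (6,0)@(13, 1): e=[12,8,4] → X
    (7,0)@(15, 1): e=[12,12,0] → X  [on edge]
    (8,0)@(17, 1): e=[12,16,-4] → .
    (4,1)@(9, 3): e=[-12,28,8] → .
    (5,1)@(11, 3): e=[-12,32,4] → .
    (6,1)@(13, 3): e=[-12,36,0] → .  [on edge]
    (7,1)@(15, 3): e=[-12,40,-4] → .
    (5,2)@(11, 5): e=[-36,60,0] → .  [on edge]
    (4,3)@(9, 7): e=[-60,84,0] → .  [on edge]
    (3,4)@(7, 9): e=[-84,108,0] → .  [on edge]
    (2,5)@(5, 11): e=[-108,132,0] → .  [on edge]
    (1,6)@(3, 13): e=[-132,156,0] → .  [on edge]
    (0,7)@(1, 15): e=[-156,180,0] → .  [on edge]
  covered (4 px):
    . . . . X X X X . .
    . . . . . . . . . .
    . . . . . . . . . .
    . . . . . . . . . .
    . . . . . . . . . .
    . . . . . . . . . .
    . . . . . . . . . .
    . . . . . . . . . .
    . . . . . . . . . .
    . . . . . . . . . .
    . . . . . . . . . .
    . . . . . . . . . .
T3:
  2·area = 96
  edge (18, 24)→(12, 20): d=(-6,-4) inclusive
  edge (12, 20)→(6, 0): d=(-6,-20) inclusive
  edge (6, 0)→(18, 24): d=(12,24) inclusive
    (3,1)@(7, 3): e=[82,2,12] → X
    (4,1)@(9, 3): e=[90,42,-36] → .
    (3,2)@(7, 5): e=[70,-10,36] → .
    (4,3)@(9, 7): e=[66,18,12] → X
    (5,3)@(11, 7): e=[74,58,-36] → .
    (4,4)@(9, 9): e=[54,6,36] → X
    (5,4)@(11, 9): e=[62,46,-12] → .
    (4,5)@(9, 11): e=[42,-6,60] → .
    (5,5)@(11, 11): e=[50,34,12] → X
    (6,5)@(13, 11): e=[58,74,-36] → .
    (5,6)@(11, 13): e=[38,22,36] → X
    (6,6)@(13, 13): e=[46,62,-12] → .
  covered (12 px):
    . . . . . . . . . .
    . . . X . . . . . .
    . . . . . . . . . .
    . . . . X . . . . .
    . . . . X . . . . .
    . . . . . X . . . .
    . . . . . X . . . .
    . . . . . X X . . .
    . . . . . . X . . .
    . . . . . . X X . .
    . . . . . . . X . .
    . . . . . . . . X .
T4:
  2·area = 24
  edge (16, 0)→(18, 0): d=(2,0) inclusive
  edge (18, 0)→(8, 12): d=(-10,12) inclusive
  edge (8, 12)→(16, 0): d=(8,-12) inclusive
    (8,0)@(17, 1): e=[2,2,20] → X
    (9,0)@(19, 1): e=[2,-22,44] → .
    (7,1)@(15, 3): e=[6,6,12] → X
    (8,1)@(17, 3): e=[6,-18,36] → .
    (6,2)@(13, 5): e=[10,10,4] → X
    (7,2)@(15, 5): e=[10,-14,28] → .
    (6,3)@(13, 7): e=[14,-10,20] → .
  covered (3 px):
    . . . . . . . . X .
    . . . . . . . X . .
    . . . . . . X . . .
    . . . . . . . . . .
    . . . . . . . . . .
    . . . . . . . . . .
    . . . . . . . . . .
    . . . . . . . . . .
    . . . . . . . . . .
    . . . . . . . . . .
    . . . . . . . . . .
    . . . . . . . . . .

Result: [6,12,6]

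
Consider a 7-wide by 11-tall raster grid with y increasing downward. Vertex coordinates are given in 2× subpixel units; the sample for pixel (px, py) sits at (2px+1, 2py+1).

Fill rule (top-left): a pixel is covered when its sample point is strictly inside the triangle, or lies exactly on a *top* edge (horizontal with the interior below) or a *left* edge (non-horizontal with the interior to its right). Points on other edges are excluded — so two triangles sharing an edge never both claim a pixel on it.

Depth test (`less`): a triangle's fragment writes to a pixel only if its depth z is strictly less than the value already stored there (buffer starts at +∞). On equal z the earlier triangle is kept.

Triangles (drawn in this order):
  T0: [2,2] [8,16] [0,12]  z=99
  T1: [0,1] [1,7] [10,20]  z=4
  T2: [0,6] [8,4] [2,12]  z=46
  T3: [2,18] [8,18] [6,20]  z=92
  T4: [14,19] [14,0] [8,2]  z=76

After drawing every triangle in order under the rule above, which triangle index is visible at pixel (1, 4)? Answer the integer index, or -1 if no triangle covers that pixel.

T0:
  2·area = 88
  edge (2, 2)→(8, 16): d=(6,14) right/bottom  bias=-1
  edge (8, 16)→(0, 12): d=(-8,-4) top-left  bias=+0
  edge (0, 12)→(2, 2): d=(2,-10) top-left  bias=+0
    (1,2)@(3, 5): e=[4,68,16] → #
    (2,2)@(5, 5): e=[-24,76,36] → ·
    (0,3)@(1, 7): e=[44,44,0] → #  [on edge]
    (2,3)@(5, 7): e=[-12,60,40] → ·
    (0,4)@(1, 9): e=[56,28,4] → #
    (2,4)@(5, 9): e=[0,44,44] → ·  [on edge]
    (0,5)@(1, 11): e=[68,12,8] → #
    (2,5)@(5, 11): e=[12,28,48] → #
    (3,5)@(7, 11): e=[-16,36,68] → ·
    (0,6)@(1, 13): e=[80,-4,12] → ·
    (1,6)@(3, 13): e=[52,4,32] → #
    (3,6)@(7, 13): e=[-4,20,72] → ·
  covered (11 px):
    · · · · · · ·
    · · · · · · ·
    · # · · · · ·
    # # · · · · ·
    # # · · · · ·
    # # # · · · ·
    · # # · · · ·
    · · · # · · ·
    · · · · · · ·
    · · · · · · ·
    · · · · · · ·
T1:
  2·area = 41  (B↔C swapped to make it positive)
  edge (0, 1)→(10, 20): d=(10,19) right/bottom  bias=-1
  edge (10, 20)→(1, 7): d=(-9,-13) top-left  bias=+0
  edge (1, 7)→(0, 1): d=(-1,-6) top-left  bias=+0
    (0,1)@(1, 3): e=[1,36,4] → #
    (1,1)@(3, 3): e=[-37,62,16] → ·
    (0,2)@(1, 5): e=[21,18,2] → #
    (1,2)@(3, 5): e=[-17,44,14] → ·
    (0,3)@(1, 7): e=[41,0,0] → #  [on edge]
    (1,3)@(3, 7): e=[3,26,12] → #
    (2,3)@(5, 7): e=[-35,52,24] → ·
    (0,4)@(1, 9): e=[61,-18,-2] → ·
    (1,4)@(3, 9): e=[23,8,10] → #
    (2,4)@(5, 9): e=[-15,34,22] → ·
    (1,5)@(3, 11): e=[43,-10,8] → ·
    (2,5)@(5, 11): e=[5,16,20] → #
    (1,9)@(3, 19): e=[123,-82,0] → ·  [on edge]
  covered (7 px):
    · · · · · · ·
    # · · · · · ·
    # · · · · · ·
    # # · · · · ·
    · # · · · · ·
    · · # · · · ·
    · · · · · · ·
    · · · # · · ·
    · · · · · · ·
    · · · · · · ·
    · · · · · · ·
T2:
  2·area = 52
  edge (0, 6)→(8, 4): d=(8,-2) top-left  bias=+0
  edge (8, 4)→(2, 12): d=(-6,8) right/bottom  bias=-1
  edge (2, 12)→(0, 6): d=(-2,-6) top-left  bias=+0
    (2,2)@(5, 5): e=[2,18,32] → #
    (3,2)@(7, 5): e=[6,2,44] → #
    (4,2)@(9, 5): e=[10,-14,56] → ·
    (0,3)@(1, 7): e=[10,38,4] → #
    (1,3)@(3, 7): e=[14,22,16] → #
    (3,3)@(7, 7): e=[22,-10,40] → ·
    (0,4)@(1, 9): e=[26,26,0] → #  [on edge]
    (2,4)@(5, 9): e=[34,-6,24] → ·
    (0,5)@(1, 11): e=[42,14,-4] → ·
    (1,5)@(3, 11): e=[46,-2,8] → ·
    (1,7)@(3, 15): e=[78,-26,0] → ·  [on edge]
    (2,10)@(5, 21): e=[130,-78,0] → ·  [on edge]
  covered (7 px):
    · · · · · · ·
    · · · · · · ·
    · · # # · · ·
    # # # · · · ·
    # # · · · · ·
    · · · · · · ·
    · · · · · · ·
    · · · · · · ·
    · · · · · · ·
    · · · · · · ·
    · · · · · · ·
T3:
  2·area = 12
  edge (2, 18)→(8, 18): d=(6,0) top-left  bias=+0
  edge (8, 18)→(6, 20): d=(-2,2) right/bottom  bias=-1
  edge (6, 20)→(2, 18): d=(-4,-2) top-left  bias=+0
    (6,6)@(13, 13): e=[-30,0,42] → ·  [on edge]
    (5,7)@(11, 15): e=[-18,0,30] → ·  [on edge]
    (4,8)@(9, 17): e=[-6,0,18] → ·  [on edge]
    (2,9)@(5, 19): e=[6,4,2] → #
    (3,9)@(7, 19): e=[6,0,6] → ·  [on edge]
    (2,10)@(5, 21): e=[18,0,-6] → ·  [on edge]
  covered (1 px):
    · · · · · · ·
    · · · · · · ·
    · · · · · · ·
    · · · · · · ·
    · · · · · · ·
    · · · · · · ·
    · · · · · · ·
    · · · · · · ·
    · · · · · · ·
    · · # · · · ·
    · · · · · · ·
T4:
  2·area = 114  (B↔C swapped to make it positive)
  edge (14, 19)→(8, 2): d=(-6,-17) top-left  bias=+0
  edge (8, 2)→(14, 0): d=(6,-2) top-left  bias=+0
  edge (14, 0)→(14, 19): d=(0,19) right/bottom  bias=-1
    (5,0)@(11, 1): e=[57,0,57] → #  [on edge]
    (6,0)@(13, 1): e=[91,4,19] → #
    (2,1)@(5, 3): e=[-57,0,171] → ·  [on edge]
    (4,1)@(9, 3): e=[11,8,95] → #
    (4,2)@(9, 5): e=[-1,20,95] → ·
    (5,2)@(11, 5): e=[33,24,57] → #
    (5,3)@(11, 7): e=[21,36,57] → #
    (5,4)@(11, 9): e=[9,48,57] → #
    (5,5)@(11, 11): e=[-3,60,57] → ·
    (6,5)@(13, 11): e=[31,64,19] → #
    (6,6)@(13, 13): e=[19,76,19] → #
    (6,7)@(13, 15): e=[7,88,19] → #
  covered (14 px):
    · · · · · # #
    · · · · # # #
    · · · · · # #
    · · · · · # #
    · · · · · # #
    · · · · · · #
    · · · · · · #
    · · · · · · #
    · · · · · · ·
    · · · · · · ·
    · · · · · · ·

Z-buffer (winner per pixel, '.' = empty):
  . . . . . 4 4
  1 . . . 4 4 4
  1 0 2 2 . 4 4
  1 1 2 . . 4 4
  2 1 . . . 4 4
  0 0 1 . . . 4
  . 0 0 . . . 4
  . . . 1 . . 4
  . . . . . . .
  . . 3 . . . .
  . . . . . . .

Final: 1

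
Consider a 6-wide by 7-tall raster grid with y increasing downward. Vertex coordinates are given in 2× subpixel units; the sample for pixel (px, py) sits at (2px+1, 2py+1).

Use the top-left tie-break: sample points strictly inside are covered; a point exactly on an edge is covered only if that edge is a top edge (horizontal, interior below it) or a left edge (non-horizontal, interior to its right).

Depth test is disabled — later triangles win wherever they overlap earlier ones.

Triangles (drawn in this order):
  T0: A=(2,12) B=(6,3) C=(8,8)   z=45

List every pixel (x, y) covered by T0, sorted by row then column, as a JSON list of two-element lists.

T0:
  2·area = 38
  edge (2, 12)→(6, 3): d=(4,-9) top-left  bias=+0
  edge (6, 3)→(8, 8): d=(2,5) right/bottom  bias=-1
  edge (8, 8)→(2, 12): d=(-6,4) right/bottom  bias=-1
    (2,3)@(5, 7): e=[7,13,18] → █
    (3,3)@(7, 7): e=[25,3,10] → █
    (4,3)@(9, 7): e=[43,-7,2] → ·
    (2,4)@(5, 9): e=[15,17,6] → █
    (3,4)@(7, 9): e=[33,7,-2] → ·
    (1,5)@(3, 11): e=[5,31,2] → █
    (2,5)@(5, 11): e=[23,21,-6] → ·
    (1,6)@(3, 13): e=[13,35,-10] → ·
  covered (4 px):
    · · · · · ·
    · · · · · ·
    · · · · · ·
    · · █ █ · ·
    · · █ · · ·
    · █ · · · ·
    · · · · · ·

Final: [[2,3],[3,3],[2,4],[1,5]]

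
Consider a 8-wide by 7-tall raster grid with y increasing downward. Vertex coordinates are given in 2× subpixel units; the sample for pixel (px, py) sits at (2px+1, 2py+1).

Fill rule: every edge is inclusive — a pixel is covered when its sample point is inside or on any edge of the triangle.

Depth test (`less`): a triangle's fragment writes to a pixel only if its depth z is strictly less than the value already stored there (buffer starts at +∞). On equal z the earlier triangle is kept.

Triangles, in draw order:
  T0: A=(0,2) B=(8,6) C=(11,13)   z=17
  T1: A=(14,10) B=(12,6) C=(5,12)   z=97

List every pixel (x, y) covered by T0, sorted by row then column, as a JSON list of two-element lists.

T0:
  2·area = 44
  edge (0, 2)→(8, 6): d=(8,4) inclusive
  edge (8, 6)→(11, 13): d=(3,7) inclusive
  edge (11, 13)→(0, 2): d=(-11,-11) inclusive
    (0,1)@(1, 3): e=[4,40,0] → X  [on edge]
    (1,1)@(3, 3): e=[-4,26,22] → .
    (0,2)@(1, 5): e=[20,46,-22] → .
    (1,2)@(3, 5): e=[12,32,0] → X  [on edge]
    (2,2)@(5, 5): e=[4,18,22] → X
    (3,2)@(7, 5): e=[-4,4,44] → .
    (1,3)@(3, 7): e=[28,38,-22] → .
    (2,3)@(5, 7): e=[20,24,0] → X  [on edge]
    (3,3)@(7, 7): e=[12,10,22] → X
    (4,3)@(9, 7): e=[4,-4,44] → .
    (2,4)@(5, 9): e=[36,30,-22] → .
    (3,4)@(7, 9): e=[28,16,0] → X  [on edge]
    (4,5)@(9, 11): e=[36,8,0] → X  [on edge]
    (5,6)@(11, 13): e=[44,0,0] → X  [on edge]
  covered (9 px):
    . . . . . . . .
    X . . . . . . .
    . X X . . . . .
    . . X X . . . .
    . . . X X . . .
    . . . . X . . .
    . . . . . X . .
T1:
  2·area = 40  (B↔C swapped to make it positive)
  edge (14, 10)→(5, 12): d=(-9,2) inclusive
  edge (5, 12)→(12, 6): d=(7,-6) inclusive
  edge (12, 6)→(14, 10): d=(2,4) inclusive
    (5,3)@(11, 7): e=[33,1,6] → X
    (6,3)@(13, 7): e=[29,13,-2] → .
    (4,4)@(9, 9): e=[19,3,18] → X
    (6,4)@(13, 9): e=[11,27,2] → X
    (7,4)@(15, 9): e=[7,39,-6] → .
    (3,5)@(7, 11): e=[5,5,30] → X
    (5,5)@(11, 11): e=[-3,29,14] → .
    (6,5)@(13, 11): e=[-7,41,6] → .
    (3,6)@(7, 13): e=[-13,19,34] → .
    (4,6)@(9, 13): e=[-17,31,26] → .
  covered (6 px):
    . . . . . . . .
    . . . . . . . .
    . . . . . . . .
    . . . . . X . .
    . . . . X X X .
    . . . X X . . .
    . . . . . . . .

Answer: [[0,1],[1,2],[2,2],[2,3],[3,3],[3,4],[4,4],[4,5],[5,6]]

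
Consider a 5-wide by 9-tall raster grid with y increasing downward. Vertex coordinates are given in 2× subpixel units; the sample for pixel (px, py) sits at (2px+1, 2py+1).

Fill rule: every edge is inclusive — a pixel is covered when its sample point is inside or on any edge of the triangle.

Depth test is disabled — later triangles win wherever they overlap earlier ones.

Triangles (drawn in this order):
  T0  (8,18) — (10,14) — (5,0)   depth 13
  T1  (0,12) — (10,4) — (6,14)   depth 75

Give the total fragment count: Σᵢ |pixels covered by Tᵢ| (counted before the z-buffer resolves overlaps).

T0:
  2·area = 48  (B↔C swapped to make it positive)
  edge (8, 18)→(5, 0): d=(-3,-18) inclusive
  edge (5, 0)→(10, 14): d=(5,14) inclusive
  edge (10, 14)→(8, 18): d=(-2,4) inclusive
    (3,3)@(7, 7): e=[15,7,26] → #
    (4,3)@(9, 7): e=[51,-21,18] → ·
    (3,4)@(7, 9): e=[9,17,22] → #
    (4,4)@(9, 9): e=[45,-11,14] → ·
    (3,5)@(7, 11): e=[3,27,18] → #
    (4,5)@(9, 11): e=[39,-1,10] → ·
    (3,6)@(7, 13): e=[-3,37,14] → ·
    (4,6)@(9, 13): e=[33,9,6] → #
    (4,7)@(9, 15): e=[27,19,2] → #
    (4,8)@(9, 17): e=[21,29,-2] → ·
  covered (5 px):
    · · · · ·
    · · · · ·
    · · · · ·
    · · · # ·
    · · · # ·
    · · · # ·
    · · · · #
    · · · · #
    · · · · ·
T1:
  2·area = 68
  edge (0, 12)→(10, 4): d=(10,-8) inclusive
  edge (10, 4)→(6, 14): d=(-4,10) inclusive
  edge (6, 14)→(0, 12): d=(-6,-2) inclusive
    (4,2)@(9, 5): e=[2,6,60] → #
    (3,3)@(7, 7): e=[6,18,44] → #
    (4,3)@(9, 7): e=[22,-2,48] → ·
    (2,4)@(5, 9): e=[10,30,28] → #
    (4,4)@(9, 9): e=[42,-10,36] → ·
    (1,5)@(3, 11): e=[14,42,12] → #
    (4,5)@(9, 11): e=[62,-18,24] → ·
    (1,6)@(3, 13): e=[34,34,0] → #  [on edge]
    (3,6)@(7, 13): e=[66,-6,8] → ·
    (1,7)@(3, 15): e=[54,26,-12] → ·
    (2,7)@(5, 15): e=[70,6,-8] → ·
    (4,7)@(9, 15): e=[102,-34,0] → ·  [on edge]
  covered (9 px):
    · · · · ·
    · · · · ·
    · · · · #
    · · · # ·
    · · # # ·
    · # # # ·
    · # # · ·
    · · · · ·
    · · · · ·

Answer: 14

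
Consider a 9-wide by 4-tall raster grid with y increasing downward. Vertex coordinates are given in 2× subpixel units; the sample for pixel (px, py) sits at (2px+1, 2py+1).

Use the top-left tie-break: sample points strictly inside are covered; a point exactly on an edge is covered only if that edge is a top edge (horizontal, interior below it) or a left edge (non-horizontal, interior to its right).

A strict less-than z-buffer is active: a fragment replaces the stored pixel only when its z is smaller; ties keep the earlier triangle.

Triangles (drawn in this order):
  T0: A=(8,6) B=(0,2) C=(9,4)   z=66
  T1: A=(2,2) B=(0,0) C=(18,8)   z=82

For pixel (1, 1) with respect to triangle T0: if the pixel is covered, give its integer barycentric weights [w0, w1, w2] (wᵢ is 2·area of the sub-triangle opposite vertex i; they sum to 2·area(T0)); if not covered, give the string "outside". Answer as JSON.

T0:
  2·area = 20
  edge (8, 6)→(0, 2): d=(-8,-4) top-left  bias=+0
  edge (0, 2)→(9, 4): d=(9,2) right/bottom  bias=-1
  edge (9, 4)→(8, 6): d=(-1,2) right/bottom  bias=-1
    (1,1)@(3, 3): e=[4,3,13] → █
    (2,1)@(5, 3): e=[12,-1,9] → ·
    (1,2)@(3, 5): e=[-12,21,11] → ·
    (3,2)@(7, 5): e=[4,13,3] → █
    (4,2)@(9, 5): e=[12,9,-1] → ·
    (3,3)@(7, 7): e=[-12,31,1] → ·
  covered (2 px):
    · · · · · · · · ·
    · █ · · · · · · ·
    · · · █ · · · · ·
    · · · · · · · · ·
T1:
  2·area = 20
  edge (2, 2)→(0, 0): d=(-2,-2) top-left  bias=+0
  edge (0, 0)→(18, 8): d=(18,8) right/bottom  bias=-1
  edge (18, 8)→(2, 2): d=(-16,-6) top-left  bias=+0
    (0,0)@(1, 1): e=[0,10,10] → █  [on edge]
    (1,0)@(3, 1): e=[4,-6,22] → ·
    (0,1)@(1, 3): e=[-4,46,-22] → ·
    (1,1)@(3, 3): e=[0,30,-10] → ·  [on edge]
    (2,1)@(5, 3): e=[4,14,2] → █
    (3,1)@(7, 3): e=[8,-2,14] → ·
    (2,2)@(5, 5): e=[0,50,-30] → ·  [on edge]
    (5,2)@(11, 5): e=[12,2,6] → █
    (6,2)@(13, 5): e=[16,-14,18] → ·
    (3,3)@(7, 7): e=[0,70,-50] → ·  [on edge]
    (5,3)@(11, 7): e=[8,38,-26] → ·
  covered (3 px):
    █ · · · · · · · ·
    · · █ · · · · · ·
    · · · · · █ · · ·
    · · · · · · · · ·

Answer: [3,13,4]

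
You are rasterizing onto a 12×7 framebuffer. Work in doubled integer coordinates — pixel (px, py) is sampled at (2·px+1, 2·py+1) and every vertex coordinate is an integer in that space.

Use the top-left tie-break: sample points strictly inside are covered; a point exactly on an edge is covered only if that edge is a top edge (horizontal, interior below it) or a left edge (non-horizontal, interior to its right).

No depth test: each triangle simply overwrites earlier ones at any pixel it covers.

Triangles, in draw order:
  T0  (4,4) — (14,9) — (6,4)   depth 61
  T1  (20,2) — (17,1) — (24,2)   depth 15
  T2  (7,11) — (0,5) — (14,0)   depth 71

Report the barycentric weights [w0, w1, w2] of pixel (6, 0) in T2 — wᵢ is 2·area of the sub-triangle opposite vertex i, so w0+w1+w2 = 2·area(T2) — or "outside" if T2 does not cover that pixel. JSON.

T0:
  2·area = 10  (B↔C swapped to make it positive)
  edge (4, 4)→(6, 4): d=(2,0) top-left  bias=+0
  edge (6, 4)→(14, 9): d=(8,5) right/bottom  bias=-1
  edge (14, 9)→(4, 4): d=(-10,-5) top-left  bias=+0
    (3,2)@(7, 5): e=[2,3,5] → X
    (4,2)@(9, 5): e=[2,-7,15] → .
    (3,3)@(7, 7): e=[6,19,-15] → .
  covered (1 px):
    . . . . . . . . . . . .
    . . . . . . . . . . . .
    . . . X . . . . . . . .
    . . . . . . . . . . . .
    . . . . . . . . . . . .
    . . . . . . . . . . . .
    . . . . . . . . . . . .
T1:
  2·area = 4
  edge (20, 2)→(17, 1): d=(-3,-1) top-left  bias=+0
  edge (17, 1)→(24, 2): d=(7,1) right/bottom  bias=-1
  edge (24, 2)→(20, 2): d=(-4,0) right/bottom  bias=-1
    (8,0)@(17, 1): e=[0,0,4] → .  [on edge]
    (11,1)@(23, 3): e=[0,8,-4] → .  [on edge]
  covered (0 px):
    . . . . . . . . . . . .
    . . . . . . . . . . . .
    . . . . . . . . . . . .
    . . . . . . . . . . . .
    . . . . . . . . . . . .
    . . . . . . . . . . . .
    . . . . . . . . . . . .
T2:
  2·area = 119
  edge (7, 11)→(0, 5): d=(-7,-6) top-left  bias=+0
  edge (0, 5)→(14, 0): d=(14,-5) top-left  bias=+0
  edge (14, 0)→(7, 11): d=(-7,11) right/bottom  bias=-1
    (6,0)@(13, 1): e=[106,9,4] → X
    (7,0)@(15, 1): e=[118,19,-18] → .
    (3,1)@(7, 3): e=[56,7,56] → X
    (4,1)@(9, 3): e=[68,17,34] → X
    (5,1)@(11, 3): e=[80,27,12] → X
    (6,1)@(13, 3): e=[92,37,-10] → .
    (0,2)@(1, 5): e=[6,5,108] → X
    (1,2)@(3, 5): e=[18,15,86] → X
    (2,2)@(5, 5): e=[30,25,64] → X
    (5,2)@(11, 5): e=[66,55,-2] → .
    (0,3)@(1, 7): e=[-8,33,94] → .
    (1,3)@(3, 7): e=[4,43,72] → X
    (3,5)@(7, 11): e=[0,119,0] → .  [on edge]
  covered (15 px):
    . . . . . . X . . . . .
    . . . X X X . . . . . .
    X X X X X . . . . . . .
    . X X X X . . . . . . .
    . . X X . . . . . . . .
    . . . . . . . . . . . .
    . . . . . . . . . . . .

Answer: [9,4,106]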